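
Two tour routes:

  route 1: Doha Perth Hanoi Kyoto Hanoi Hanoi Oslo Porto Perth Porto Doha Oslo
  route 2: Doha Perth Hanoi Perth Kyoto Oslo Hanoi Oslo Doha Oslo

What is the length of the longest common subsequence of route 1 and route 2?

One common subsequence of length 8: Doha at route 1[1]=route 2[1] → Perth at route 1[2]=route 2[2] → Hanoi at route 1[3]=route 2[3] → Kyoto at route 1[4]=route 2[5] → Hanoi at route 1[6]=route 2[7] → Oslo at route 1[7]=route 2[8] → Doha at route 1[11]=route 2[9] → Oslo at route 1[12]=route 2[10]. The LCS DP gives dp[12][10] = 8, so this is optimal.

8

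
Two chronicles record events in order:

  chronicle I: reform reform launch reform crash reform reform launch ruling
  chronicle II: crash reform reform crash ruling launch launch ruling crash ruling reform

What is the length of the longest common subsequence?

5

One common subsequence of length 5: reform [1,2], then reform [2,3], then launch [3,7], then crash [5,9], then reform [7,11]. dp[9][11] = 5 confirms this is the maximum.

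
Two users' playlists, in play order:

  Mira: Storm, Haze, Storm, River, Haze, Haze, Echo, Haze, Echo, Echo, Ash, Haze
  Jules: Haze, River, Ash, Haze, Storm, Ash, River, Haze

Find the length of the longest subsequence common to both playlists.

5

Taking Haze (Mira #2, Jules #1), then River (Mira #4, Jules #2), then Haze (Mira #5, Jules #4), then Ash (Mira #11, Jules #6), then Haze (Mira #12, Jules #8) gives a common subsequence of length 5. dp[12][8] = 5 confirms this is the maximum.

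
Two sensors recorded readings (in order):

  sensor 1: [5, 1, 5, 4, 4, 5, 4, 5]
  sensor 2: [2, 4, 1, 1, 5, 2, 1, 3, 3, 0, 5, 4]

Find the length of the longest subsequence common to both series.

4

Match 5 [1,5]; then 1 [2,7]; then 5 [6,11]; then 4 [7,12] — 4 values in the same relative order in both, and the DP table's final entry dp[8][12] is also 4, so no common subsequence is longer.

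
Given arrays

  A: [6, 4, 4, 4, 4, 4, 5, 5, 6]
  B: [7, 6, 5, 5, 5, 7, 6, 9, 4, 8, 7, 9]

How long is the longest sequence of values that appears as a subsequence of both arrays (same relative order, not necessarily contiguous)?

4

One common subsequence of length 4: 6 [1,2]; then 5 [7,4]; then 5 [8,5]; then 6 [9,7]. Since dp[9][12] = 4, nothing longer is possible.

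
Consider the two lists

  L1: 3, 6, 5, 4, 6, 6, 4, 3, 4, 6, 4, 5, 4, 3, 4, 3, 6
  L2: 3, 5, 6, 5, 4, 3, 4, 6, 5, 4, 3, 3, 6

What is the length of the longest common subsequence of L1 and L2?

12

Taking 3 [1,1], 6 [2,3], 5 [3,4], 4 [7,5], 3 [8,6], 4 [9,7], 6 [10,8], 5 [12,9], 4 [13,10], 3 [14,11], 3 [16,12], 6 [17,13] gives a common subsequence of length 12. dp[17][13] = 12 confirms this is the maximum.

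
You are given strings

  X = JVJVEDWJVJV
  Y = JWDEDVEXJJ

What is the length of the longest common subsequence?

Let dp[i][j] be the LCS length of the first i characters of X and the first j characters of Y. dp[i][j] = dp[i-1][j-1]+1 when the i-th and j-th characters match, else max(dp[i-1][j], dp[i][j-1]).
    ·  J  W  D  E  D  V  E  X  J  J
 ·  0  0  0  0  0  0  0  0  0  0  0
 J  0  1  1  1  1  1  1  1  1  1  1
 V  0  1  1  1  1  1  2  2  2  2  2
 J  0  1  1  1  1  1  2  2  2  3  3
 V  0  1  1  1  1  1  2  2  2  3  3
 E  0  1  1  1  2  2  2  3  3  3  3
 D  0  1  1  2  2  3  3  3  3  3  3
 W  0  1  2  2  2  3  3  3  3  3  3
 J  0  1  2  2  2  3  3  3  3  4  4
 V  0  1  2  2  2  3  4  4  4  4  4
 J  0  1  2  2  2  3  4  4  4  5  5
 V  0  1  2  2  2  3  4  4  4  5  5
dp[11][10] = 5. One LCS (by backtracking along matches): JVEJJ.

5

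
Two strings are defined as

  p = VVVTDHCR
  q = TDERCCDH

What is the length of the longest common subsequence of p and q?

Let dp[i][j] be the LCS length of the first i characters of p and the first j characters of q. dp[i][j] = dp[i-1][j-1]+1 when the i-th and j-th characters match, else max(dp[i-1][j], dp[i][j-1]).
    ·  T  D  E  R  C  C  D  H
 ·  0  0  0  0  0  0  0  0  0
 V  0  0  0  0  0  0  0  0  0
 V  0  0  0  0  0  0  0  0  0
 V  0  0  0  0  0  0  0  0  0
 T  0  1  1  1  1  1  1  1  1
 D  0  1  2  2  2  2  2  2  2
 H  0  1  2  2  2  2  2  2  3
 C  0  1  2  2  2  3  3  3  3
 R  0  1  2  2  3  3  3  3  3
dp[8][8] = 3. One LCS (by backtracking along matches): TDH.

3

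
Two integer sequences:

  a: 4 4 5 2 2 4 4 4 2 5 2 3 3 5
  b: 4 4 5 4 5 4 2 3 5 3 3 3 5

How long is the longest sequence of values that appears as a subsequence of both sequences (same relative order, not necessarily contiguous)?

10

Taking 4 [1,1], 4 [2,2], 5 [3,3], 4 [6,4], 4 [8,6], 2 [9,7], 5 [10,9], 3 [12,11], 3 [13,12], 5 [14,13] gives a common subsequence of length 10. Since dp[14][13] = 10, nothing longer is possible.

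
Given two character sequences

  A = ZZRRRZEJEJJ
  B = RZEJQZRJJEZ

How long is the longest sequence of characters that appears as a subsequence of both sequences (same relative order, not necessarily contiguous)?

6

Let dp[i][j] be the LCS length of the first i characters of A and the first j characters of B. dp[i][j] = dp[i-1][j-1]+1 when the i-th and j-th characters match, else max(dp[i-1][j], dp[i][j-1]).
    ·  R  Z  E  J  Q  Z  R  J  J  E  Z
 ·  0  0  0  0  0  0  0  0  0  0  0  0
 Z  0  0  1  1  1  1  1  1  1  1  1  1
 Z  0  0  1  1  1  1  2  2  2  2  2  2
 R  0  1  1  1  1  1  2  3  3  3  3  3
 R  0  1  1  1  1  1  2  3  3  3  3  3
 R  0  1  1  1  1  1  2  3  3  3  3  3
 Z  0  1  2  2  2  2  2  3  3  3  3  4
 E  0  1  2  3  3  3  3  3  3  3  4  4
 J  0  1  2  3  4  4  4  4  4  4  4  4
 E  0  1  2  3  4  4  4  4  4  4  5  5
 J  0  1  2  3  4  4  4  4  5  5  5  5
 J  0  1  2  3  4  4  4  4  5  6  6  6
dp[11][11] = 6. One LCS (by backtracking along matches): RZEJJJ.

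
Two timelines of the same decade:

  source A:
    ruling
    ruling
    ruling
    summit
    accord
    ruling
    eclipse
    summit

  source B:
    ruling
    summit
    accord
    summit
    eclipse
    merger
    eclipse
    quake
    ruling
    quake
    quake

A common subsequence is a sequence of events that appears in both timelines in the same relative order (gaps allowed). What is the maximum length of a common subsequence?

Match ruling [3,1], then summit [4,2], then accord [5,3], then ruling [6,9] — 4 events in the same relative order in both. The LCS DP gives dp[8][11] = 4, so this is optimal.

4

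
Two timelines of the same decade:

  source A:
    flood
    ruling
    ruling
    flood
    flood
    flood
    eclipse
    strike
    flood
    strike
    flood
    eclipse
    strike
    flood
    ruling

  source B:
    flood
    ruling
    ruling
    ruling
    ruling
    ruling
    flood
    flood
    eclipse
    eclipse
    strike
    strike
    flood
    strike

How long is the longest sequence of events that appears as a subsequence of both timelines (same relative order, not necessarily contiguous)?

One common subsequence of length 10: flood (source A #1, source B #1), then ruling (source A #2, source B #5), then ruling (source A #3, source B #6), then flood (source A #4, source B #7), then flood (source A #5, source B #8), then eclipse (source A #7, source B #10), then strike (source A #8, source B #11), then strike (source A #10, source B #12), then flood (source A #11, source B #13), then strike (source A #13, source B #14). dp[15][14] = 10 confirms this is the maximum.

10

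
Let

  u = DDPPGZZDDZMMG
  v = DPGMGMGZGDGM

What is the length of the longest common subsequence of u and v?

6

One common subsequence of length 6: D [2,1]; then P [3,2]; then G [5,7]; then Z [6,8]; then D [8,10]; then M [12,12]. Since dp[13][12] = 6, nothing longer is possible.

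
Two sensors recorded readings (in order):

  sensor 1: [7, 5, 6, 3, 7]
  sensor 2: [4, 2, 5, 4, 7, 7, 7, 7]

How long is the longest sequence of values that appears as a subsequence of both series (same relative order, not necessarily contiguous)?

Let dp[i][j] be the LCS length of the first i values of sensor 1 and the first j values of sensor 2. dp[i][j] = dp[i-1][j-1]+1 when the i-th and j-th values match, else max(dp[i-1][j], dp[i][j-1]).
    ·  4  2  5  4  7  7  7  7
 ·  0  0  0  0  0  0  0  0  0
 7  0  0  0  0  0  1  1  1  1
 5  0  0  0  1  1  1  1  1  1
 6  0  0  0  1  1  1  1  1  1
 3  0  0  0  1  1  1  1  1  1
 7  0  0  0  1  1  2  2  2  2
dp[5][8] = 2. One LCS (by backtracking along matches): 7, 7.

2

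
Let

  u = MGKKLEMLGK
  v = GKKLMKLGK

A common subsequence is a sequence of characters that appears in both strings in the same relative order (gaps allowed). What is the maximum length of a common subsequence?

8

Let dp[i][j] be the LCS length of the first i characters of u and the first j characters of v. dp[i][j] = dp[i-1][j-1]+1 when the i-th and j-th characters match, else max(dp[i-1][j], dp[i][j-1]).
    ·  G  K  K  L  M  K  L  G  K
 ·  0  0  0  0  0  0  0  0  0  0
 M  0  0  0  0  0  1  1  1  1  1
 G  0  1  1  1  1  1  1  1  2  2
 K  0  1  2  2  2  2  2  2  2  3
 K  0  1  2  3  3  3  3  3  3  3
 L  0  1  2  3  4  4  4  4  4  4
 E  0  1  2  3  4  4  4  4  4  4
 M  0  1  2  3  4  5  5  5  5  5
 L  0  1  2  3  4  5  5  6  6  6
 G  0  1  2  3  4  5  5  6  7  7
 K  0  1  2  3  4  5  6  6  7  8
dp[10][9] = 8. One LCS (by backtracking along matches): GKKLMLGK.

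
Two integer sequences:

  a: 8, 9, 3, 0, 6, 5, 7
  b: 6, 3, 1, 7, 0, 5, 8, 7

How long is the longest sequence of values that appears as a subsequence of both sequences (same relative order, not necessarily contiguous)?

4

Taking 3 (a #3, b #2); then 0 (a #4, b #5); then 5 (a #6, b #6); then 7 (a #7, b #8) gives a common subsequence of length 4. Since dp[7][8] = 4, nothing longer is possible.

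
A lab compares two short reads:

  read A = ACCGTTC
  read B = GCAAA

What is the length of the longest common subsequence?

Let dp[i][j] be the LCS length of the first i bases of read A and the first j bases of read B. dp[i][j] = dp[i-1][j-1]+1 when the i-th and j-th bases match, else max(dp[i-1][j], dp[i][j-1]).
    ·  G  C  A  A  A
 ·  0  0  0  0  0  0
 A  0  0  0  1  1  1
 C  0  0  1  1  1  1
 C  0  0  1  1  1  1
 G  0  1  1  1  1  1
 T  0  1  1  1  1  1
 T  0  1  1  1  1  1
 C  0  1  2  2  2  2
dp[7][5] = 2. One LCS (by backtracking along matches): GC.

2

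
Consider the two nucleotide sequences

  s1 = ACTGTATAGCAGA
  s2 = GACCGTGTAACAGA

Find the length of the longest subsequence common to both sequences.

11

One common subsequence of length 11: A (s1 #1, s2 #2); then C (s1 #2, s2 #4); then T (s1 #3, s2 #6); then G (s1 #4, s2 #7); then T (s1 #5, s2 #8); then A (s1 #6, s2 #9); then A (s1 #8, s2 #10); then C (s1 #10, s2 #11); then A (s1 #11, s2 #12); then G (s1 #12, s2 #13); then A (s1 #13, s2 #14). Since dp[13][14] = 11, nothing longer is possible.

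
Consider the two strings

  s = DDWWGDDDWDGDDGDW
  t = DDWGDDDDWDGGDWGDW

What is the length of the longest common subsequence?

One common subsequence of length 14: D (s #1, t #1), then D (s #2, t #2), then W (s #4, t #3), then G (s #5, t #4), then D (s #6, t #6), then D (s #7, t #7), then D (s #8, t #8), then W (s #9, t #9), then D (s #10, t #10), then G (s #11, t #12), then D (s #12, t #13), then G (s #14, t #15), then D (s #15, t #16), then W (s #16, t #17). Since dp[16][17] = 14, nothing longer is possible.

14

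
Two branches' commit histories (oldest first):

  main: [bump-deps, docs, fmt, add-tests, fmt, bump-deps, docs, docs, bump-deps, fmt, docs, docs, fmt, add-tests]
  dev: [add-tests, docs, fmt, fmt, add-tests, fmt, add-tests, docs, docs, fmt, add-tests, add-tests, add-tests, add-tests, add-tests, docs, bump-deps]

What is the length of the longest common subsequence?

8

Match docs at main[2]=dev[2], then fmt at main[3]=dev[4], then add-tests at main[4]=dev[5], then fmt at main[5]=dev[6], then docs at main[7]=dev[8], then docs at main[8]=dev[9], then fmt at main[10]=dev[10], then docs at main[11]=dev[16] — 8 commits in the same relative order in both, and the DP table's final entry dp[14][17] is also 8, so no common subsequence is longer.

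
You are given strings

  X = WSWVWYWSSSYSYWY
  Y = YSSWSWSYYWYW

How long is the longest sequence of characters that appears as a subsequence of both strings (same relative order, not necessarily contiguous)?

8

Pick W [1,4] → S [2,5] → W [7,6] → S [10,7] → Y [11,8] → Y [13,9] → W [14,10] → Y [15,11]; all 8 characters appear in both, in order. Since dp[15][12] = 8, nothing longer is possible.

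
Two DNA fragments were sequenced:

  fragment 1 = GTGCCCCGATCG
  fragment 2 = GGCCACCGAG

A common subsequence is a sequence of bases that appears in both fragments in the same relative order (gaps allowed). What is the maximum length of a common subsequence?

Let dp[i][j] be the LCS length of the first i bases of fragment 1 and the first j bases of fragment 2. dp[i][j] = dp[i-1][j-1]+1 when the i-th and j-th bases match, else max(dp[i-1][j], dp[i][j-1]).
    ·  G  G  C  C  A  C  C  G  A  G
 ·  0  0  0  0  0  0  0  0  0  0  0
 G  0  1  1  1  1  1  1  1  1  1  1
 T  0  1  1  1  1  1  1  1  1  1  1
 G  0  1  2  2  2  2  2  2  2  2  2
 C  0  1  2  3  3  3  3  3  3  3  3
 C  0  1  2  3  4  4  4  4  4  4  4
 C  0  1  2  3  4  4  5  5  5  5  5
 C  0  1  2  3  4  4  5  6  6  6  6
 G  0  1  2  3  4  4  5  6  7  7  7
 A  0  1  2  3  4  5  5  6  7  8  8
 T  0  1  2  3  4  5  5  6  7  8  8
 C  0  1  2  3  4  5  6  6  7  8  8
 G  0  1  2  3  4  5  6  6  7  8  9
dp[12][10] = 9. One LCS (by backtracking along matches): GGCCCCGAG.

9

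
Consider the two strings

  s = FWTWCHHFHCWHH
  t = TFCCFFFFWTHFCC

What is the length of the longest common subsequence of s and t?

One common subsequence of length 6: F at s[1]=t[8]; then W at s[2]=t[9]; then T at s[3]=t[10]; then H at s[7]=t[11]; then F at s[8]=t[12]; then C at s[10]=t[14]. dp[13][14] = 6 confirms this is the maximum.

6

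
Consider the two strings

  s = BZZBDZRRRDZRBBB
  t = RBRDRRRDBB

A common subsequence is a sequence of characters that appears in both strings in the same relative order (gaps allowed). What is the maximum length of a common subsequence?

8

Let dp[i][j] be the LCS length of the first i characters of s and the first j characters of t. dp[i][j] = dp[i-1][j-1]+1 when the i-th and j-th characters match, else max(dp[i-1][j], dp[i][j-1]).
    ·  R  B  R  D  R  R  R  D  B  B
 ·  0  0  0  0  0  0  0  0  0  0  0
 B  0  0  1  1  1  1  1  1  1  1  1
 Z  0  0  1  1  1  1  1  1  1  1  1
 Z  0  0  1  1  1  1  1  1  1  1  1
 B  0  0  1  1  1  1  1  1  1  2  2
 D  0  0  1  1  2  2  2  2  2  2  2
 Z  0  0  1  1  2  2  2  2  2  2  2
 R  0  1  1  2  2  3  3  3  3  3  3
 R  0  1  1  2  2  3  4  4  4  4  4
 R  0  1  1  2  2  3  4  5  5  5  5
 D  0  1  1  2  3  3  4  5  6  6  6
 Z  0  1  1  2  3  3  4  5  6  6  6
 R  0  1  1  2  3  4  4  5  6  6  6
 B  0  1  2  2  3  4  4  5  6  7  7
 B  0  1  2  2  3  4  4  5  6  7  8
 B  0  1  2  2  3  4  4  5  6  7  8
dp[15][10] = 8. One LCS (by backtracking along matches): BDRRRDBB.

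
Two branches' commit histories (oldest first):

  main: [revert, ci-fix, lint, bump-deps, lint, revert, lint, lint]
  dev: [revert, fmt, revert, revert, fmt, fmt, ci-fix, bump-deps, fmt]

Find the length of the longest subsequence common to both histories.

One common subsequence of length 3: revert (main #1, dev #4); then ci-fix (main #2, dev #7); then bump-deps (main #4, dev #8). The LCS DP gives dp[8][9] = 3, so this is optimal.

3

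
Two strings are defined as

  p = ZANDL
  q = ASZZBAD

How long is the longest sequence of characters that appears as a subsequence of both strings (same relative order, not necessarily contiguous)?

One common subsequence of length 3: Z at p[1]=q[4], A at p[2]=q[6], D at p[4]=q[7], and the DP table's final entry dp[5][7] is also 3, so no common subsequence is longer.

3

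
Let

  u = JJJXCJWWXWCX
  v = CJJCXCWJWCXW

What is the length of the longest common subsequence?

8

One common subsequence of length 8: J at u[1]=v[2], then J at u[2]=v[3], then X at u[4]=v[5], then C at u[5]=v[6], then J at u[6]=v[8], then W at u[7]=v[9], then X at u[9]=v[11], then W at u[10]=v[12]. Since dp[12][12] = 8, nothing longer is possible.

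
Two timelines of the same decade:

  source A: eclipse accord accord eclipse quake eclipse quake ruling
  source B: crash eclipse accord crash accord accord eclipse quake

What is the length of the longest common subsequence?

5

Taking eclipse (source A #1, source B #2) → accord (source A #2, source B #5) → accord (source A #3, source B #6) → eclipse (source A #6, source B #7) → quake (source A #7, source B #8) gives a common subsequence of length 5. dp[8][8] = 5 confirms this is the maximum.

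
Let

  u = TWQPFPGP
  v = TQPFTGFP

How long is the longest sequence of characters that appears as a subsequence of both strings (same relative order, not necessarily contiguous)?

Taking T (u #1, v #1), then Q (u #3, v #2), then P (u #4, v #3), then F (u #5, v #4), then G (u #7, v #6), then P (u #8, v #8) gives a common subsequence of length 6. The LCS DP gives dp[8][8] = 6, so this is optimal.

6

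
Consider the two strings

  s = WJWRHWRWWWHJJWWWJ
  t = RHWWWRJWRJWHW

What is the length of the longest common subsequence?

Match R [4,1] → H [5,2] → W [6,3] → W [8,4] → W [9,5] → W [10,8] → J [13,10] → W [14,11] → W [16,13] — 9 characters in the same relative order in both. dp[17][13] = 9 confirms this is the maximum.

9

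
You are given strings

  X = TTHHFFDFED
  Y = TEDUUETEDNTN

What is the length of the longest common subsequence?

Let dp[i][j] be the LCS length of the first i characters of X and the first j characters of Y. dp[i][j] = dp[i-1][j-1]+1 when the i-th and j-th characters match, else max(dp[i-1][j], dp[i][j-1]).
    ·  T  E  D  U  U  E  T  E  D  N  T  N
 ·  0  0  0  0  0  0  0  0  0  0  0  0  0
 T  0  1  1  1  1  1  1  1  1  1  1  1  1
 T  0  1  1  1  1  1  1  2  2  2  2  2  2
 H  0  1  1  1  1  1  1  2  2  2  2  2  2
 H  0  1  1  1  1  1  1  2  2  2  2  2  2
 F  0  1  1  1  1  1  1  2  2  2  2  2  2
 F  0  1  1  1  1  1  1  2  2  2  2  2  2
 D  0  1  1  2  2  2  2  2  2  3  3  3  3
 F  0  1  1  2  2  2  2  2  2  3  3  3  3
 E  0  1  2  2  2  2  3  3  3  3  3  3  3
 D  0  1  2  3  3  3  3  3  3  4  4  4  4
dp[10][12] = 4. One LCS (by backtracking along matches): TTED.

4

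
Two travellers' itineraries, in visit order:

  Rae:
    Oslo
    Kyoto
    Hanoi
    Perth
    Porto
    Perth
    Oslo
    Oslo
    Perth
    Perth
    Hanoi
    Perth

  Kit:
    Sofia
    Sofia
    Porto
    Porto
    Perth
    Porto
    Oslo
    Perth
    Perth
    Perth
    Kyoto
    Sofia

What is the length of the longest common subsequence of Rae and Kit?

One common subsequence of length 6: Perth (Rae #4, Kit #5), Porto (Rae #5, Kit #6), Oslo (Rae #8, Kit #7), Perth (Rae #9, Kit #8), Perth (Rae #10, Kit #9), Perth (Rae #12, Kit #10). Since dp[12][12] = 6, nothing longer is possible.

6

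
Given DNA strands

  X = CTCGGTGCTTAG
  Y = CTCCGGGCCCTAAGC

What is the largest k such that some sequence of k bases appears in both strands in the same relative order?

Taking C at X[1]=Y[1]; then T at X[2]=Y[2]; then C at X[3]=Y[4]; then G at X[4]=Y[5]; then G at X[5]=Y[6]; then G at X[7]=Y[7]; then C at X[8]=Y[10]; then T at X[9]=Y[11]; then A at X[11]=Y[13]; then G at X[12]=Y[14] gives a common subsequence of length 10, and the DP table's final entry dp[12][15] is also 10, so no common subsequence is longer.

10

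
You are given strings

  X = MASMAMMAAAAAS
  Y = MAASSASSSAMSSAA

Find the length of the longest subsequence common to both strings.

Taking M at X[1]=Y[1] → A at X[2]=Y[6] → S at X[3]=Y[9] → A at X[5]=Y[10] → M at X[6]=Y[11] → A at X[11]=Y[14] → A at X[12]=Y[15] gives a common subsequence of length 7. Since dp[13][15] = 7, nothing longer is possible.

7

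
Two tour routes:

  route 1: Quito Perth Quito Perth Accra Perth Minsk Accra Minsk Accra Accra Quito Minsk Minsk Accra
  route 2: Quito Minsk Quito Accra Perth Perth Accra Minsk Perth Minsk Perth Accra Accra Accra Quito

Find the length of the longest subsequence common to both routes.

10

Pick Quito [1,3], Perth [2,5], Perth [4,6], Accra [5,7], Perth [6,9], Minsk [7,10], Accra [8,12], Accra [10,13], Accra [11,14], Quito [12,15]; all 10 stops appear in both, in order, and the DP table's final entry dp[15][15] is also 10, so no common subsequence is longer.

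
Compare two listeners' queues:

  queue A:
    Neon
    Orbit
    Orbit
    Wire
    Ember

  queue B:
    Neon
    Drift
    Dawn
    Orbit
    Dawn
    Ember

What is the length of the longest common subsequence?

3

Pick Neon at queue A[1]=queue B[1], then Orbit at queue A[2]=queue B[4], then Ember at queue A[5]=queue B[6]; all 3 songs appear in both, in order. dp[5][6] = 3 confirms this is the maximum.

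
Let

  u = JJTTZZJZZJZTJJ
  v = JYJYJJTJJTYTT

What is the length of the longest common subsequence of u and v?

Pick J at u[1]=v[1] → J at u[2]=v[3] → J at u[7]=v[5] → J at u[10]=v[6] → T at u[12]=v[7] → J at u[13]=v[8] → J at u[14]=v[9]; all 7 characters appear in both, in order. dp[14][13] = 7 confirms this is the maximum.

7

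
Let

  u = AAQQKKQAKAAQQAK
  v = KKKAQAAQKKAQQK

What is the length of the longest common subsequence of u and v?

9

Taking A [1,6], then A [2,7], then Q [4,8], then K [6,9], then K [9,10], then A [11,11], then Q [12,12], then Q [13,13], then K [15,14] gives a common subsequence of length 9. dp[15][14] = 9 confirms this is the maximum.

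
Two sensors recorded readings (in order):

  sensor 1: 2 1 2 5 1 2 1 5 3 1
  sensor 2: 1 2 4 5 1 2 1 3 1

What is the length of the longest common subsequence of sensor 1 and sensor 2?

Match 1 [2,1], then 2 [3,2], then 5 [4,4], then 1 [5,5], then 2 [6,6], then 1 [7,7], then 3 [9,8], then 1 [10,9] — 8 values in the same relative order in both, and the DP table's final entry dp[10][9] is also 8, so no common subsequence is longer.

8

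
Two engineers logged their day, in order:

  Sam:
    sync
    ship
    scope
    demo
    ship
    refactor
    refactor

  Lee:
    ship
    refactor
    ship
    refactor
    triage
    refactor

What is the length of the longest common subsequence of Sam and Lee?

Taking ship at Sam[2]=Lee[1], then ship at Sam[5]=Lee[3], then refactor at Sam[6]=Lee[4], then refactor at Sam[7]=Lee[6] gives a common subsequence of length 4. dp[7][6] = 4 confirms this is the maximum.

4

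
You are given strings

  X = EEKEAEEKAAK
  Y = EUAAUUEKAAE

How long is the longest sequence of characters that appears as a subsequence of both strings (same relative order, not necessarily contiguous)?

Let dp[i][j] be the LCS length of the first i characters of X and the first j characters of Y. dp[i][j] = dp[i-1][j-1]+1 when the i-th and j-th characters match, else max(dp[i-1][j], dp[i][j-1]).
    ·  E  U  A  A  U  U  E  K  A  A  E
 ·  0  0  0  0  0  0  0  0  0  0  0  0
 E  0  1  1  1  1  1  1  1  1  1  1  1
 E  0  1  1  1  1  1  1  2  2  2  2  2
 K  0  1  1  1  1  1  1  2  3  3  3  3
 E  0  1  1  1  1  1  1  2  3  3  3  4
 A  0  1  1  2  2  2  2  2  3  4  4  4
 E  0  1  1  2  2  2  2  3  3  4  4  5
 E  0  1  1  2  2  2  2  3  3  4  4  5
 K  0  1  1  2  2  2  2  3  4  4  4  5
 A  0  1  1  2  3  3  3  3  4  5  5  5
 A  0  1  1  2  3  3  3  3  4  5  6  6
 K  0  1  1  2  3  3  3  3  4  5  6  6
dp[11][11] = 6. One LCS (by backtracking along matches): EAEKAA.

6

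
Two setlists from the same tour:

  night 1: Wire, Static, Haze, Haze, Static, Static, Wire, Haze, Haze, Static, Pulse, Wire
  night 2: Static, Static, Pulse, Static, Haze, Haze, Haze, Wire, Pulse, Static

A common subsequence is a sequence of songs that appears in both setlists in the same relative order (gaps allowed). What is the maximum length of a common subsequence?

Taking Static at night 1[2]=night 2[1], then Static at night 1[5]=night 2[2], then Static at night 1[6]=night 2[4], then Haze at night 1[8]=night 2[6], then Haze at night 1[9]=night 2[7], then Static at night 1[10]=night 2[10] gives a common subsequence of length 6, and the DP table's final entry dp[12][10] is also 6, so no common subsequence is longer.

6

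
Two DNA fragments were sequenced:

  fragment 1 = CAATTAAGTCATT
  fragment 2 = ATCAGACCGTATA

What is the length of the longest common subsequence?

One common subsequence of length 8: A [3,1] → T [4,2] → A [6,4] → A [7,6] → G [8,9] → T [9,10] → A [11,11] → T [12,12], and the DP table's final entry dp[13][13] is also 8, so no common subsequence is longer.

8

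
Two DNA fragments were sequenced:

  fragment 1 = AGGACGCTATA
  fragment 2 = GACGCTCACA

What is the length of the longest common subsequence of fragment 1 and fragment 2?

8

One common subsequence of length 8: G [3,1]; then A [4,2]; then C [5,3]; then G [6,4]; then C [7,5]; then T [8,6]; then A [9,8]; then A [11,10], and the DP table's final entry dp[11][10] is also 8, so no common subsequence is longer.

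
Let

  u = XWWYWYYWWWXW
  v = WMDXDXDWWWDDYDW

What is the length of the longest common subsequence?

Match X [1,6] → W [2,8] → W [3,9] → W [5,10] → Y [6,13] → W [12,15] — 6 characters in the same relative order in both. Since dp[12][15] = 6, nothing longer is possible.

6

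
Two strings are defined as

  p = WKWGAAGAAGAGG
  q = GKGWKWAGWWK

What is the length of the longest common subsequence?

One common subsequence of length 5: W (p #1, q #4), then K (p #2, q #5), then W (p #3, q #6), then A (p #6, q #7), then G (p #7, q #8), and the DP table's final entry dp[13][11] is also 5, so no common subsequence is longer.

5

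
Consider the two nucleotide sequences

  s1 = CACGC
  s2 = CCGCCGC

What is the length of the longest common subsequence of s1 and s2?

4

One common subsequence of length 4: C [1,4] → C [3,5] → G [4,6] → C [5,7]. dp[5][7] = 4 confirms this is the maximum.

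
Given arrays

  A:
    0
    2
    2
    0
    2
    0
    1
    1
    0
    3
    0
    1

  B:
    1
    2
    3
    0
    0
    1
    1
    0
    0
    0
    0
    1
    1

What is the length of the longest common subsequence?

Pick 2 [2,2], then 0 [4,4], then 0 [6,5], then 1 [7,6], then 1 [8,7], then 0 [9,10], then 0 [11,11], then 1 [12,13]; all 8 values appear in both, in order. The LCS DP gives dp[12][13] = 8, so this is optimal.

8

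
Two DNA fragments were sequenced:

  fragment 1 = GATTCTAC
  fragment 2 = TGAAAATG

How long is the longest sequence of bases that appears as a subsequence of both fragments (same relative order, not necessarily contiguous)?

3

Let dp[i][j] be the LCS length of the first i bases of fragment 1 and the first j bases of fragment 2. dp[i][j] = dp[i-1][j-1]+1 when the i-th and j-th bases match, else max(dp[i-1][j], dp[i][j-1]).
    ·  T  G  A  A  A  A  T  G
 ·  0  0  0  0  0  0  0  0  0
 G  0  0  1  1  1  1  1  1  1
 A  0  0  1  2  2  2  2  2  2
 T  0  1  1  2  2  2  2  3  3
 T  0  1  1  2  2  2  2  3  3
 C  0  1  1  2  2  2  2  3  3
 T  0  1  1  2  2  2  2  3  3
 A  0  1  1  2  3  3  3  3  3
 C  0  1  1  2  3  3  3  3  3
dp[8][8] = 3. One LCS (by backtracking along matches): GAT.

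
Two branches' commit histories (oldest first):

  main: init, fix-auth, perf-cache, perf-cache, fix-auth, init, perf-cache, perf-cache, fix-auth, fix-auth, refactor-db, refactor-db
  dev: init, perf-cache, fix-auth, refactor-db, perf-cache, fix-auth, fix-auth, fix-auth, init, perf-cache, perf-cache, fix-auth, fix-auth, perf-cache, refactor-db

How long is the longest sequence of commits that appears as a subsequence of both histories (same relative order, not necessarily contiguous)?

Pick init (main #1, dev #1), then fix-auth (main #2, dev #3), then perf-cache (main #3, dev #5), then fix-auth (main #5, dev #8), then init (main #6, dev #9), then perf-cache (main #7, dev #10), then perf-cache (main #8, dev #11), then fix-auth (main #9, dev #12), then fix-auth (main #10, dev #13), then refactor-db (main #12, dev #15); all 10 commits appear in both, in order, and the DP table's final entry dp[12][15] is also 10, so no common subsequence is longer.

10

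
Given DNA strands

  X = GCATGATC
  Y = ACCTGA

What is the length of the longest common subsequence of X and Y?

One common subsequence of length 4: C [2,3], then T [4,4], then G [5,5], then A [6,6]. dp[8][6] = 4 confirms this is the maximum.

4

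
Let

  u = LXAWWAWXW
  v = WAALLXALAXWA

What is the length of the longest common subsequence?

6

Pick L (u #1, v #5), then X (u #2, v #6), then A (u #3, v #7), then A (u #6, v #9), then X (u #8, v #10), then W (u #9, v #11); all 6 characters appear in both, in order. Since dp[9][12] = 6, nothing longer is possible.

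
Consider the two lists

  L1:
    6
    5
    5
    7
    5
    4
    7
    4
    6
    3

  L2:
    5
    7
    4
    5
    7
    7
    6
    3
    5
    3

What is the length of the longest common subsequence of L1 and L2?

6

Taking 5 [2,1], 5 [3,4], 7 [4,5], 7 [7,6], 6 [9,7], 3 [10,10] gives a common subsequence of length 6, and the DP table's final entry dp[10][10] is also 6, so no common subsequence is longer.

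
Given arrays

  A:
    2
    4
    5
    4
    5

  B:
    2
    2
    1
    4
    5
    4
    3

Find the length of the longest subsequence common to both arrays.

4

Let dp[i][j] be the LCS length of the first i values of A and the first j values of B. dp[i][j] = dp[i-1][j-1]+1 when the i-th and j-th values match, else max(dp[i-1][j], dp[i][j-1]).
    ·  2  2  1  4  5  4  3
 ·  0  0  0  0  0  0  0  0
 2  0  1  1  1  1  1  1  1
 4  0  1  1  1  2  2  2  2
 5  0  1  1  1  2  3  3  3
 4  0  1  1  1  2  3  4  4
 5  0  1  1  1  2  3  4  4
dp[5][7] = 4. One LCS (by backtracking along matches): 2, 4, 5, 4.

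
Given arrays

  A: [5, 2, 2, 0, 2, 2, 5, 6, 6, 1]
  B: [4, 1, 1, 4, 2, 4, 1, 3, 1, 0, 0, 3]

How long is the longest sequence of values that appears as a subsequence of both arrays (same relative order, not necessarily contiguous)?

2

Pick 2 at A[2]=B[5], then 0 at A[4]=B[11]; all 2 values appear in both, in order. dp[10][12] = 2 confirms this is the maximum.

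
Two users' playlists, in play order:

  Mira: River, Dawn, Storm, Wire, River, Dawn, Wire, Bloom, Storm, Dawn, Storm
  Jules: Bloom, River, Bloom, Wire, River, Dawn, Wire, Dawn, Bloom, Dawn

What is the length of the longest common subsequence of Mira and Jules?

7

Match River [1,2], then Wire [4,4], then River [5,5], then Dawn [6,6], then Wire [7,7], then Bloom [8,9], then Dawn [10,10] — 7 songs in the same relative order in both. The LCS DP gives dp[11][10] = 7, so this is optimal.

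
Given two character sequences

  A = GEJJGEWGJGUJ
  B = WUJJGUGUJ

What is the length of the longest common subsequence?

6

One common subsequence of length 6: J [3,3]; then J [4,4]; then G [5,5]; then G [10,7]; then U [11,8]; then J [12,9], and the DP table's final entry dp[12][9] is also 6, so no common subsequence is longer.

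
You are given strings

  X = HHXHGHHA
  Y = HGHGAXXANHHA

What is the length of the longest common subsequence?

Let dp[i][j] be the LCS length of the first i characters of X and the first j characters of Y. dp[i][j] = dp[i-1][j-1]+1 when the i-th and j-th characters match, else max(dp[i-1][j], dp[i][j-1]).
    ·  H  G  H  G  A  X  X  A  N  H  H  A
 ·  0  0  0  0  0  0  0  0  0  0  0  0  0
 H  0  1  1  1  1  1  1  1  1  1  1  1  1
 H  0  1  1  2  2  2  2  2  2  2  2  2  2
 X  0  1  1  2  2  2  3  3  3  3  3  3  3
 H  0  1  1  2  2  2  3  3  3  3  4  4  4
 G  0  1  2  2  3  3  3  3  3  3  4  4  4
 H  0  1  2  3  3  3  3  3  3  3  4  5  5
 H  0  1  2  3  3  3  3  3  3  3  4  5  5
 A  0  1  2  3  3  4  4  4  4  4  4  5  6
dp[8][12] = 6. One LCS (by backtracking along matches): HHXHHA.

6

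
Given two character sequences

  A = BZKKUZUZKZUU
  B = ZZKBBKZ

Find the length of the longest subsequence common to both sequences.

Let dp[i][j] be the LCS length of the first i characters of A and the first j characters of B. dp[i][j] = dp[i-1][j-1]+1 when the i-th and j-th characters match, else max(dp[i-1][j], dp[i][j-1]).
    ·  Z  Z  K  B  B  K  Z
 ·  0  0  0  0  0  0  0  0
 B  0  0  0  0  1  1  1  1
 Z  0  1  1  1  1  1  1  2
 K  0  1  1  2  2  2  2  2
 K  0  1  1  2  2  2  3  3
 U  0  1  1  2  2  2  3  3
 Z  0  1  2  2  2  2  3  4
 U  0  1  2  2  2  2  3  4
 Z  0  1  2  2  2  2  3  4
 K  0  1  2  3  3  3  3  4
 Z  0  1  2  3  3  3  3  4
 U  0  1  2  3  3  3  3  4
 U  0  1  2  3  3  3  3  4
dp[12][7] = 4. One LCS (by backtracking along matches): ZKKZ.

4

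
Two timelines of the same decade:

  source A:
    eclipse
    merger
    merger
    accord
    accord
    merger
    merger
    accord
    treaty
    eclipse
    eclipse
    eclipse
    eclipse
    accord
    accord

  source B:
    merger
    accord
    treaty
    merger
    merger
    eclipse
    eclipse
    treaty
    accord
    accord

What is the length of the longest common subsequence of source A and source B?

Pick merger (source A #3, source B #1) → accord (source A #4, source B #2) → merger (source A #6, source B #4) → merger (source A #7, source B #5) → eclipse (source A #10, source B #6) → eclipse (source A #11, source B #7) → accord (source A #14, source B #9) → accord (source A #15, source B #10); all 8 events appear in both, in order. dp[15][10] = 8 confirms this is the maximum.

8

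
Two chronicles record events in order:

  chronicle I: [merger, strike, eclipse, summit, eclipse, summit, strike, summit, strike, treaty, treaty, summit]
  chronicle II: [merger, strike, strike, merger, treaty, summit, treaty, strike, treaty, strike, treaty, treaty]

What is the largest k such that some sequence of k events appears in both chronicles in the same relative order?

7

Pick merger [1,1], strike [2,3], summit [4,6], strike [7,8], strike [9,10], treaty [10,11], treaty [11,12]; all 7 events appear in both, in order, and the DP table's final entry dp[12][12] is also 7, so no common subsequence is longer.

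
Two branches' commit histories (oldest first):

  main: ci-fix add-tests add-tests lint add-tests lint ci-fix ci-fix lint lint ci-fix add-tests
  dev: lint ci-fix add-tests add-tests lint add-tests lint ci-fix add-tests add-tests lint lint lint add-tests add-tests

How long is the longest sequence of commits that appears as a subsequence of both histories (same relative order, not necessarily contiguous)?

10

Taking ci-fix at main[1]=dev[2], then add-tests at main[2]=dev[3], then add-tests at main[3]=dev[4], then lint at main[4]=dev[5], then add-tests at main[5]=dev[6], then lint at main[6]=dev[7], then ci-fix at main[7]=dev[8], then lint at main[9]=dev[12], then lint at main[10]=dev[13], then add-tests at main[12]=dev[15] gives a common subsequence of length 10. Since dp[12][15] = 10, nothing longer is possible.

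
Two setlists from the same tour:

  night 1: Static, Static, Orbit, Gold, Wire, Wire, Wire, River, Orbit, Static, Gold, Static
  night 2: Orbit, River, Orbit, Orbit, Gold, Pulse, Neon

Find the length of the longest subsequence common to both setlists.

Match Orbit [3,1] → River [8,2] → Orbit [9,4] → Gold [11,5] — 4 songs in the same relative order in both. Since dp[12][7] = 4, nothing longer is possible.

4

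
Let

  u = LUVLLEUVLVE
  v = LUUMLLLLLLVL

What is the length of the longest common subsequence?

6

Pick L (u #1, v #1) → U (u #2, v #3) → L (u #4, v #9) → L (u #5, v #10) → V (u #8, v #11) → L (u #9, v #12); all 6 characters appear in both, in order. dp[11][12] = 6 confirms this is the maximum.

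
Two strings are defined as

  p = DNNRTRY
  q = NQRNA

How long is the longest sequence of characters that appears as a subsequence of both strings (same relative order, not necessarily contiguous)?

Taking N at p[2]=q[1]; then N at p[3]=q[4] gives a common subsequence of length 2. The LCS DP gives dp[7][5] = 2, so this is optimal.

2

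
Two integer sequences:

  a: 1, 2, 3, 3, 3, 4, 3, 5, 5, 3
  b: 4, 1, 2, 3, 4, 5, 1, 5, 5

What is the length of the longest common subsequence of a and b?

6

Match 1 at a[1]=b[2] → 2 at a[2]=b[3] → 3 at a[5]=b[4] → 4 at a[6]=b[5] → 5 at a[8]=b[8] → 5 at a[9]=b[9] — 6 values in the same relative order in both. The LCS DP gives dp[10][9] = 6, so this is optimal.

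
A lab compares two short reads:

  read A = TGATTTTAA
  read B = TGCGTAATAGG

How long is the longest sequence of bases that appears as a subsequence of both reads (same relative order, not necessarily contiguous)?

5

Taking T at read A[1]=read B[1] → G at read A[2]=read B[4] → A at read A[3]=read B[7] → T at read A[7]=read B[8] → A at read A[8]=read B[9] gives a common subsequence of length 5, and the DP table's final entry dp[9][11] is also 5, so no common subsequence is longer.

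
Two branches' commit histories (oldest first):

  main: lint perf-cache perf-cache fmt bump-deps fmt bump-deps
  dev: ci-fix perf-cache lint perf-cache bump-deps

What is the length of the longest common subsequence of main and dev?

3

Taking lint at main[1]=dev[3], perf-cache at main[3]=dev[4], bump-deps at main[7]=dev[5] gives a common subsequence of length 3. dp[7][5] = 3 confirms this is the maximum.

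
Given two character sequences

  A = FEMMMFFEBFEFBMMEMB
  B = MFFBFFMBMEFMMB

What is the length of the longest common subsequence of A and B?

One common subsequence of length 11: M at A[5]=B[1] → F at A[6]=B[2] → F at A[7]=B[3] → B at A[9]=B[4] → F at A[10]=B[5] → F at A[12]=B[6] → B at A[13]=B[8] → M at A[14]=B[9] → M at A[15]=B[12] → M at A[17]=B[13] → B at A[18]=B[14], and the DP table's final entry dp[18][14] is also 11, so no common subsequence is longer.

11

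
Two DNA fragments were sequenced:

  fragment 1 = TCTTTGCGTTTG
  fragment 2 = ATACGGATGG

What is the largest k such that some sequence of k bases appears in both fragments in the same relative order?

One common subsequence of length 6: T [1,2] → C [2,4] → G [6,5] → G [8,6] → T [9,8] → G [12,10]. Since dp[12][10] = 6, nothing longer is possible.

6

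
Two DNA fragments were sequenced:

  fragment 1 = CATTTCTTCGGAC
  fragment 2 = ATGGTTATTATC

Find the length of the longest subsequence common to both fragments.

8

Taking A (fragment 1 #2, fragment 2 #1); then T (fragment 1 #3, fragment 2 #2); then T (fragment 1 #4, fragment 2 #5); then T (fragment 1 #5, fragment 2 #6); then T (fragment 1 #7, fragment 2 #8); then T (fragment 1 #8, fragment 2 #9); then A (fragment 1 #12, fragment 2 #10); then C (fragment 1 #13, fragment 2 #12) gives a common subsequence of length 8, and the DP table's final entry dp[13][12] is also 8, so no common subsequence is longer.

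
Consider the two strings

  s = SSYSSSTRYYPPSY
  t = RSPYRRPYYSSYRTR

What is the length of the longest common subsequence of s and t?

Match S (s #1, t #2); then Y (s #3, t #4); then R (s #8, t #6); then Y (s #9, t #8); then Y (s #10, t #9); then S (s #13, t #11); then Y (s #14, t #12) — 7 characters in the same relative order in both. The LCS DP gives dp[14][15] = 7, so this is optimal.

7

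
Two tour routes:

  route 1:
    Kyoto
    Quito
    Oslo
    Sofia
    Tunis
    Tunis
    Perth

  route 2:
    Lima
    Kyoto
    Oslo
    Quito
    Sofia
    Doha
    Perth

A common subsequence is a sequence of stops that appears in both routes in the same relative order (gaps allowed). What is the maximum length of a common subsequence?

Pick Kyoto at route 1[1]=route 2[2], Quito at route 1[2]=route 2[4], Sofia at route 1[4]=route 2[5], Perth at route 1[7]=route 2[7]; all 4 stops appear in both, in order, and the DP table's final entry dp[7][7] is also 4, so no common subsequence is longer.

4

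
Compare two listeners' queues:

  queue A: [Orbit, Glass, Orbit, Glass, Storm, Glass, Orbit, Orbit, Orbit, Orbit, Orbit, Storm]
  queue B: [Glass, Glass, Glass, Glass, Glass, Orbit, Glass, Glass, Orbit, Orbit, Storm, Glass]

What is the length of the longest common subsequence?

Match Glass at queue A[2]=queue B[5], Orbit at queue A[3]=queue B[6], Glass at queue A[4]=queue B[7], Glass at queue A[6]=queue B[8], Orbit at queue A[10]=queue B[9], Orbit at queue A[11]=queue B[10], Storm at queue A[12]=queue B[11] — 7 songs in the same relative order in both. dp[12][12] = 7 confirms this is the maximum.

7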